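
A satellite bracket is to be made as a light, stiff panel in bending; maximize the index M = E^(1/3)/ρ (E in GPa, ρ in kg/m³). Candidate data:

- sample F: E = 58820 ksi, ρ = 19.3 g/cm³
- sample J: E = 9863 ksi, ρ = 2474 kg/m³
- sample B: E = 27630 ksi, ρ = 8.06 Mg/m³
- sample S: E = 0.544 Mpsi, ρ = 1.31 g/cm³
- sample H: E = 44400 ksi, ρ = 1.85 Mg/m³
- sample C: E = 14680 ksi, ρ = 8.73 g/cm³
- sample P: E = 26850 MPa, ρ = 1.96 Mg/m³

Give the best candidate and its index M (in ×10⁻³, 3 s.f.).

Convert each candidate to consistent units, then evaluate M:
  sample F: E = 405.5 GPa, ρ = 19300 kg/m³
  sample J: E = 68.00 GPa, ρ = 2474 kg/m³
  sample B: E = 190.5 GPa, ρ = 8060 kg/m³
  sample S: E = 3.751 GPa, ρ = 1310 kg/m³
  sample H: E = 306.1 GPa, ρ = 1850 kg/m³
  sample C: E = 101.2 GPa, ρ = 8730 kg/m³
  sample P: E = 26.85 GPa, ρ = 1960 kg/m³
  sample H: M = 3.64×10⁻³
  sample J: M = 1.65×10⁻³
  sample P: M = 1.53×10⁻³
  sample S: M = 1.19×10⁻³
  sample B: M = 0.714×10⁻³
  sample C: M = 0.534×10⁻³
  sample F: M = 0.384×10⁻³
Sample H has the largest M.

sample H, M = 3.64×10⁻³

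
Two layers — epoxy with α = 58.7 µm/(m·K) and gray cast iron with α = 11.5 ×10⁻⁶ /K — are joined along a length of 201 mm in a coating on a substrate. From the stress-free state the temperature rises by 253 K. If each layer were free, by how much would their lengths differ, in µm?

Δα = |58.7 − 11.5|×10⁻⁶/K = 47.2×10⁻⁶/K.
ΔL_mismatch = Δα·L·ΔT = 47.2×10⁻⁶ × 201.0 mm × 253.0 K = 2400 µm.

2400 µm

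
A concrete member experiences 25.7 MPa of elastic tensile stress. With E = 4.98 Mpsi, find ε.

E = 4.98 Mpsi = 34.34 GPa = 34340 MPa.
ε = σ/E = 25.7 / 34340 = 7.48×10⁻⁴.

7.48×10⁻⁴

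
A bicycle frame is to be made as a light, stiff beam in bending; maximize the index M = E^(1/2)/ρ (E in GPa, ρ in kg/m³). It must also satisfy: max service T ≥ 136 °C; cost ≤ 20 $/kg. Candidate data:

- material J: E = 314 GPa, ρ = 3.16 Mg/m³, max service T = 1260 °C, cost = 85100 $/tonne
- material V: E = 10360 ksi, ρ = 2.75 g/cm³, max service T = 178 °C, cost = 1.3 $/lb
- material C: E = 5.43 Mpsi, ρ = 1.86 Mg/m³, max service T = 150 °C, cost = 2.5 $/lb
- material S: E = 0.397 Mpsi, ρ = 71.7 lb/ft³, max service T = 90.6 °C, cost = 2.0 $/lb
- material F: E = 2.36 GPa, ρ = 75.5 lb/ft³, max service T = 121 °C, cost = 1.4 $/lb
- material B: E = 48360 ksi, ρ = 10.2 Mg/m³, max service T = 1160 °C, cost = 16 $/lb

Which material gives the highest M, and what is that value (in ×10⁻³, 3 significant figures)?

Screen on constraints: max service T ≥ 136 °C; cost ≤ 20 $/kg. Survivors: material V, material C.
After converting to SI:
  material V: E = 71.43 GPa, ρ = 2750 kg/m³
  material C: E = 37.44 GPa, ρ = 1860 kg/m³
  material C: M = 3.29×10⁻³
  material V: M = 3.07×10⁻³
Material C ranks first.

material C, M = 3.29×10⁻³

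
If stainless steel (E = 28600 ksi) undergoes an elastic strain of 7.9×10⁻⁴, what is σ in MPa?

156 MPa

E = 28600 ksi = 197.2 GPa.
σ = E·ε = 197200 MPa × 7.9×10⁻⁴ = 156 MPa.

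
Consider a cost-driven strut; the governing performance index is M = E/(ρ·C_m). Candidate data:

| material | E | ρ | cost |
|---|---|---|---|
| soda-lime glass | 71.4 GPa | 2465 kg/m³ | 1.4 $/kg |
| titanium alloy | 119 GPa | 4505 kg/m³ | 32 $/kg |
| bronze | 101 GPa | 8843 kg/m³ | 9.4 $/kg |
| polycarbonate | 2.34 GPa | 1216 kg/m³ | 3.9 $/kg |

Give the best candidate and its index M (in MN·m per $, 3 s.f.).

soda-lime glass, M = 20.7 MN·m per $

Per-candidate index values:
  soda-lime glass: M = 20.7 MN·m per $
  bronze: M = 1.22 MN·m per $
  titanium alloy: M = 0.825 MN·m per $
  polycarbonate: M = 0.493 MN·m per $
Soda-lime glass has the largest M.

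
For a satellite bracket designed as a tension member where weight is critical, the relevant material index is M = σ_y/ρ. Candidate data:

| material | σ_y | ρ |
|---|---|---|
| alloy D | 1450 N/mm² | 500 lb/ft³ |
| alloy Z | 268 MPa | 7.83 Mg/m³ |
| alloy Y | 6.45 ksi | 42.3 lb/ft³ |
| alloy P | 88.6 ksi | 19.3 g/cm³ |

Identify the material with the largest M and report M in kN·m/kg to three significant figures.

alloy D, M = 181 kN·m/kg

Normalizing units and computing the index:
  alloy D: σ_y = 1450 MPa, ρ = 8009 kg/m³
  alloy Z: σ_y = 268.0 MPa, ρ = 7830 kg/m³
  alloy Y: σ_y = 44.47 MPa, ρ = 677.6 kg/m³
  alloy P: σ_y = 610.9 MPa, ρ = 19300 kg/m³
  alloy D: M = 181 kN·m/kg
  alloy Y: M = 65.6 kN·m/kg
  alloy Z: M = 34.2 kN·m/kg
  alloy P: M = 31.7 kN·m/kg
Highest index: alloy D.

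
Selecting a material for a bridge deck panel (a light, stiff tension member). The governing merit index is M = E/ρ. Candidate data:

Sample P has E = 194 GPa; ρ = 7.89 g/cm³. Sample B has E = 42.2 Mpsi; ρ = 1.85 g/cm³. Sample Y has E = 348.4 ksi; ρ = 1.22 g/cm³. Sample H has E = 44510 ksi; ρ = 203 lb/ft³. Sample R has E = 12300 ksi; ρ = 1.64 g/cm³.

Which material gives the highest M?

sample B

Convert each candidate to consistent units, then evaluate M:
  sample P: E = 194.0 GPa, ρ = 7890 kg/m³
  sample B: E = 291.0 GPa, ρ = 1850 kg/m³
  sample Y: E = 2.402 GPa, ρ = 1220 kg/m³
  sample H: E = 306.9 GPa, ρ = 3252 kg/m³
  sample R: E = 84.81 GPa, ρ = 1640 kg/m³
  sample B: M = 157 MN·m/kg
  sample H: M = 94.4 MN·m/kg
  sample R: M = 51.7 MN·m/kg
  sample P: M = 24.6 MN·m/kg
  sample Y: M = 1.97 MN·m/kg
The maximum is for sample B.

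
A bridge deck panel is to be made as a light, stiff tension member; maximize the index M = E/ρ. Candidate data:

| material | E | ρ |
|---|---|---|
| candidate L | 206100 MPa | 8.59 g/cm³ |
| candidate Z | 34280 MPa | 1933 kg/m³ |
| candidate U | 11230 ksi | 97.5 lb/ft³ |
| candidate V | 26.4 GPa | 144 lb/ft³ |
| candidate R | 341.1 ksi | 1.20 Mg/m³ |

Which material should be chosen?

candidate U

In SI units:
  candidate L: E = 206.1 GPa, ρ = 8590 kg/m³
  candidate Z: E = 34.28 GPa, ρ = 1933 kg/m³
  candidate U: E = 77.43 GPa, ρ = 1562 kg/m³
  candidate V: E = 26.40 GPa, ρ = 2307 kg/m³
  candidate R: E = 2.352 GPa, ρ = 1200 kg/m³
  candidate U: M = 49.6 MN·m/kg
  candidate L: M = 24.0 MN·m/kg
  candidate Z: M = 17.7 MN·m/kg
  candidate V: M = 11.4 MN·m/kg
  candidate R: M = 1.96 MN·m/kg
The maximum is for candidate U.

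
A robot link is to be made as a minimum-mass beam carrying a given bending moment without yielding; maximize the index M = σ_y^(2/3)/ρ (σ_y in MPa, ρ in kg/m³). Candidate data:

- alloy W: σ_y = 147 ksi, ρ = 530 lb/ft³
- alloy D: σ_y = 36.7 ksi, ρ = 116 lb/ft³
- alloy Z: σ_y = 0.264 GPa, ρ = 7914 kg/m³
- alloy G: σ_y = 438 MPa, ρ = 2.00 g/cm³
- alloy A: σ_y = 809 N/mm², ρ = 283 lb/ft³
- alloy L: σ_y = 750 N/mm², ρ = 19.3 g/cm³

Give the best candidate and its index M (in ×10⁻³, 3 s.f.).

alloy G, M = 28.8×10⁻³

Putting every candidate on a common basis:
  alloy W: σ_y = 1014 MPa, ρ = 8490 kg/m³
  alloy D: σ_y = 253.0 MPa, ρ = 1858 kg/m³
  alloy Z: σ_y = 264.0 MPa, ρ = 7914 kg/m³
  alloy G: σ_y = 438.0 MPa, ρ = 2000 kg/m³
  alloy A: σ_y = 809.0 MPa, ρ = 4533 kg/m³
  alloy L: σ_y = 750.0 MPa, ρ = 19300 kg/m³
  alloy G: M = 28.8×10⁻³
  alloy D: M = 21.5×10⁻³
  alloy A: M = 19.2×10⁻³
  alloy W: M = 11.9×10⁻³
  alloy Z: M = 5.20×10⁻³
  alloy L: M = 4.28×10⁻³
The maximum is for alloy G.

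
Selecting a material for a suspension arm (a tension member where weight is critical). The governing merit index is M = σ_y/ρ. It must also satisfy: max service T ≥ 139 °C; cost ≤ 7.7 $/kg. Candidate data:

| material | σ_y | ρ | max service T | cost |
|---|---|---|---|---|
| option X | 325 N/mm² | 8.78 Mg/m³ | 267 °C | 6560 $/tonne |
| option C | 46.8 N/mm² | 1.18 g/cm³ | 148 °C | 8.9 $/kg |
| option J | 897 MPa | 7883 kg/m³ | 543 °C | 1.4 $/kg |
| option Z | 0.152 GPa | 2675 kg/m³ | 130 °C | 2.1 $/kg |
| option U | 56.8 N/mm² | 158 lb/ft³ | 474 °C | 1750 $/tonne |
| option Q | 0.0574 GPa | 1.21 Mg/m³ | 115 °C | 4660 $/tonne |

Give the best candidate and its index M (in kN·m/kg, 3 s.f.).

option J, M = 114 kN·m/kg

Screen on constraints: max service T ≥ 139 °C; cost ≤ 7.7 $/kg. Survivors: option X, option J, option U.
Normalizing units and computing the index:
  option X: σ_y = 325.0 MPa, ρ = 8780 kg/m³
  option J: σ_y = 897.0 MPa, ρ = 7883 kg/m³
  option U: σ_y = 56.80 MPa, ρ = 2531 kg/m³
  option J: M = 114 kN·m/kg
  option X: M = 37.0 kN·m/kg
  option U: M = 22.4 kN·m/kg
Option J has the largest M.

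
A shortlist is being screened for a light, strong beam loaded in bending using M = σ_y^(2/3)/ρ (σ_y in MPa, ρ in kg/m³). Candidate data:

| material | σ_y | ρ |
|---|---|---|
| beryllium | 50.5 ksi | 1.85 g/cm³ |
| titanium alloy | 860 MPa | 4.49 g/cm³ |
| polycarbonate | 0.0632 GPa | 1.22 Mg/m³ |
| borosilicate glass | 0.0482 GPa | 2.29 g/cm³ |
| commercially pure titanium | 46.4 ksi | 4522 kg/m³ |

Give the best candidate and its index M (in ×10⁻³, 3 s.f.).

beryllium, M = 26.8×10⁻³

Putting every candidate on a common basis:
  beryllium: σ_y = 348.2 MPa, ρ = 1850 kg/m³
  titanium alloy: σ_y = 860.0 MPa, ρ = 4490 kg/m³
  polycarbonate: σ_y = 63.20 MPa, ρ = 1220 kg/m³
  borosilicate glass: σ_y = 48.20 MPa, ρ = 2290 kg/m³
  commercially pure titanium: σ_y = 319.9 MPa, ρ = 4522 kg/m³
  beryllium: M = 26.8×10⁻³
  titanium alloy: M = 20.1×10⁻³
  polycarbonate: M = 13.0×10⁻³
  commercially pure titanium: M = 10.3×10⁻³
  borosilicate glass: M = 5.78×10⁻³
Beryllium ranks first.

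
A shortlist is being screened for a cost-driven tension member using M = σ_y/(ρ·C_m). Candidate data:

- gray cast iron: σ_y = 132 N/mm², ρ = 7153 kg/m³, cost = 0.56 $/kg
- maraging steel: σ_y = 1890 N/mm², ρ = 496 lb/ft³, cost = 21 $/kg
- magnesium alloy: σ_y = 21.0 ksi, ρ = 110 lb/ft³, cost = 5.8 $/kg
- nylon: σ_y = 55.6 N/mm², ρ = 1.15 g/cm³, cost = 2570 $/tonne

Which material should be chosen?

gray cast iron

Convert each candidate to consistent units, then evaluate M:
  gray cast iron: σ_y = 132.0 MPa, ρ = 7153 kg/m³, cost = 0.5600 $/kg
  maraging steel: σ_y = 1890 MPa, ρ = 7945 kg/m³, cost = 21.00 $/kg
  magnesium alloy: σ_y = 144.8 MPa, ρ = 1762 kg/m³, cost = 5.800 $/kg
  nylon: σ_y = 55.60 MPa, ρ = 1150 kg/m³, cost = 2.570 $/kg
  gray cast iron: M = 33.0 kN·m per $
  nylon: M = 18.8 kN·m per $
  magnesium alloy: M = 14.2 kN·m per $
  maraging steel: M = 11.3 kN·m per $
Gray cast iron ranks first.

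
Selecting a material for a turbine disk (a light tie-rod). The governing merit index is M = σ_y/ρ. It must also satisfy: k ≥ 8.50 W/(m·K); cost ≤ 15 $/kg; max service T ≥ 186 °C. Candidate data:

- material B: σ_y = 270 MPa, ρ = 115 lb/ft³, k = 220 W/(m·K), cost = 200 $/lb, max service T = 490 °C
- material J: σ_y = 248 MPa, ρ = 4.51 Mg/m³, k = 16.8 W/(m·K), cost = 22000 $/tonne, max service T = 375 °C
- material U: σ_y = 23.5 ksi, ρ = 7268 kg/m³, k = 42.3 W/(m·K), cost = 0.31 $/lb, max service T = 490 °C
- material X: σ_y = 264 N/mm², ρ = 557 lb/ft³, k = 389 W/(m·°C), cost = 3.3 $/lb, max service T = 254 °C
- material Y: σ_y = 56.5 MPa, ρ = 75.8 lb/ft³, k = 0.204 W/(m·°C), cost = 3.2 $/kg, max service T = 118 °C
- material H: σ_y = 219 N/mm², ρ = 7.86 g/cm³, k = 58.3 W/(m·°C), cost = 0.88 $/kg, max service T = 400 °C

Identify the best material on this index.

Screen on constraints: k ≥ 8.50 W/(m·K); cost ≤ 15 $/kg; max service T ≥ 186 °C. Survivors: material U, material X, material H.
In SI units:
  material U: σ_y = 162.0 MPa, ρ = 7268 kg/m³
  material X: σ_y = 264.0 MPa, ρ = 8922 kg/m³
  material H: σ_y = 219.0 MPa, ρ = 7860 kg/m³
  material X: M = 29.6 kN·m/kg
  material H: M = 27.9 kN·m/kg
  material U: M = 22.3 kN·m/kg
Highest index: material X.

material X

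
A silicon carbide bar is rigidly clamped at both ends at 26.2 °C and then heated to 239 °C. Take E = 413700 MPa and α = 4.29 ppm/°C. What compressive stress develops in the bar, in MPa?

E = 413700 MPa = 413.7 GPa.
ΔT = 212.8 K. Constrained thermal stress σ = E·α·ΔT = 413.7×10³ MPa × 4.29×10⁻⁶ × 212.8 = 378 MPa (compressive).

378 MPa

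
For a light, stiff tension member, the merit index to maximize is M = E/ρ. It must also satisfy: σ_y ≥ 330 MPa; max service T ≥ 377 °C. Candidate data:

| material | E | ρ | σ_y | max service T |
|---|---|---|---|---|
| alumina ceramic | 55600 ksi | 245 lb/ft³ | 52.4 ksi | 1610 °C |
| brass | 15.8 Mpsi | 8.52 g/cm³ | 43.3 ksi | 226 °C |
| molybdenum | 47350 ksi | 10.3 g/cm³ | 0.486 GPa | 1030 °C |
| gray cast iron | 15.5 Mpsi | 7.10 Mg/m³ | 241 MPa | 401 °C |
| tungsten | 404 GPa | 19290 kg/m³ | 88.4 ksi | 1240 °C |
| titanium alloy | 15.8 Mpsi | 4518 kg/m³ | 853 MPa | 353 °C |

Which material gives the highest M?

Screen on constraints: σ_y ≥ 330 MPa; max service T ≥ 377 °C. Survivors: alumina ceramic, molybdenum, tungsten.
Convert each candidate to consistent units, then evaluate M:
  alumina ceramic: E = 383.3 GPa, ρ = 3925 kg/m³
  molybdenum: E = 326.5 GPa, ρ = 10300 kg/m³
  tungsten: E = 404.0 GPa, ρ = 19290 kg/m³
  alumina ceramic: M = 97.7 MN·m/kg
  molybdenum: M = 31.7 MN·m/kg
  tungsten: M = 20.9 MN·m/kg
Alumina ceramic has the largest M.

alumina ceramic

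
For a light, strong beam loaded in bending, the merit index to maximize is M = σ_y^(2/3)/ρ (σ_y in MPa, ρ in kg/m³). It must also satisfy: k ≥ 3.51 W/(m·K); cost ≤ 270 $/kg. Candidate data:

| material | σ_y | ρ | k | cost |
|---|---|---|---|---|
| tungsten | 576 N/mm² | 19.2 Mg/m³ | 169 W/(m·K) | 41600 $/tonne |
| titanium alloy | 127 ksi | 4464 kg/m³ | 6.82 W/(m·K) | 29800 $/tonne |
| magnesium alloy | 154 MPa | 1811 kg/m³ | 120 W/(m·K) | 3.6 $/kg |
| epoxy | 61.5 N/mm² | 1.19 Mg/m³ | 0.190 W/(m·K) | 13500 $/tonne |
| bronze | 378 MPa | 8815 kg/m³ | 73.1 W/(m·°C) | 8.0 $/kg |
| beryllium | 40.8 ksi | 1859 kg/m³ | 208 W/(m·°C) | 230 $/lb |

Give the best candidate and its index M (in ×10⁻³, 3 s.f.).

titanium alloy, M = 20.5×10⁻³

Screen on constraints: k ≥ 3.51 W/(m·K); cost ≤ 270 $/kg. Survivors: tungsten, titanium alloy, magnesium alloy, bronze.
Normalizing units and computing the index:
  tungsten: σ_y = 576.0 MPa, ρ = 19200 kg/m³
  titanium alloy: σ_y = 875.6 MPa, ρ = 4464 kg/m³
  magnesium alloy: σ_y = 154.0 MPa, ρ = 1811 kg/m³
  bronze: σ_y = 378.0 MPa, ρ = 8815 kg/m³
  titanium alloy: M = 20.5×10⁻³
  magnesium alloy: M = 15.9×10⁻³
  bronze: M = 5.93×10⁻³
  tungsten: M = 3.61×10⁻³
Highest index: titanium alloy.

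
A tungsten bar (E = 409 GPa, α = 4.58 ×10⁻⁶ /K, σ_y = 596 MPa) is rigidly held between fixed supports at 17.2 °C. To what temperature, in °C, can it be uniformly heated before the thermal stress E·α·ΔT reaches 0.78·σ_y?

265 °C

E·α·ΔT = 464.9 MPa ⇒ ΔT = 464.9 / (409.0×10³ × 4.58×10⁻⁶) = 248.2 K.
T = 17.2 + 248.2 = 265.4 °C.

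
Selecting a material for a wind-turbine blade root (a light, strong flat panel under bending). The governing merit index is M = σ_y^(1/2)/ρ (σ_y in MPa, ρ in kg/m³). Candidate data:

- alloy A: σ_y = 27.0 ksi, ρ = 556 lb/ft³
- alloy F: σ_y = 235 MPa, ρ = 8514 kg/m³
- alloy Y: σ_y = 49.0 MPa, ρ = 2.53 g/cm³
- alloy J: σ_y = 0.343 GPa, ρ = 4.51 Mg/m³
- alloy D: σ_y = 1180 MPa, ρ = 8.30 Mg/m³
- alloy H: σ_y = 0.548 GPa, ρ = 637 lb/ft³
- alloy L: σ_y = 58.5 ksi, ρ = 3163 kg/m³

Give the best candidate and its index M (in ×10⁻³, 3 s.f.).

alloy L, M = 6.35×10⁻³

Convert each candidate to consistent units, then evaluate M:
  alloy A: σ_y = 186.2 MPa, ρ = 8906 kg/m³
  alloy F: σ_y = 235.0 MPa, ρ = 8514 kg/m³
  alloy Y: σ_y = 49.00 MPa, ρ = 2530 kg/m³
  alloy J: σ_y = 343.0 MPa, ρ = 4510 kg/m³
  alloy D: σ_y = 1180 MPa, ρ = 8300 kg/m³
  alloy H: σ_y = 548.0 MPa, ρ = 10200 kg/m³
  alloy L: σ_y = 403.3 MPa, ρ = 3163 kg/m³
  alloy L: M = 6.35×10⁻³
  alloy D: M = 4.14×10⁻³
  alloy J: M = 4.11×10⁻³
  alloy Y: M = 2.77×10⁻³
  alloy H: M = 2.29×10⁻³
  alloy F: M = 1.80×10⁻³
  alloy A: M = 1.53×10⁻³
The maximum is for alloy L.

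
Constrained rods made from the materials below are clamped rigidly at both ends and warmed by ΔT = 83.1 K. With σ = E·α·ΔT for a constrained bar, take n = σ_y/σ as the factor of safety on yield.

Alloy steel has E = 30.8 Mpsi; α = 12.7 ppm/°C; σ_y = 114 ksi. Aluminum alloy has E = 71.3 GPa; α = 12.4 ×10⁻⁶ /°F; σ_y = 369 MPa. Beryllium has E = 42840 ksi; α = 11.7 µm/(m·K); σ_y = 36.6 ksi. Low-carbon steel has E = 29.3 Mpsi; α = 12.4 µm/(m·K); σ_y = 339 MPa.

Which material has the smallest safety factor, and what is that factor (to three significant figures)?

beryllium, n = 0.879

In consistent units (E in GPa, α in ×10⁻⁶/K, σ_y in MPa):
  alloy steel: E = 212.4, α = 12.7, σ_y = 786.0 → σ = 224 MPa, n = 3.51
  aluminum alloy: E = 71.30, α = 22.3, σ_y = 369.0 → σ = 132 MPa, n = 2.79
  beryllium: E = 295.4, α = 11.7, σ_y = 252.3 → σ = 287 MPa, n = 0.879
  low-carbon steel: E = 202.0, α = 12.4, σ_y = 339.0 → σ = 208 MPa, n = 1.63
Beryllium has the lowest safety factor, n = 0.879.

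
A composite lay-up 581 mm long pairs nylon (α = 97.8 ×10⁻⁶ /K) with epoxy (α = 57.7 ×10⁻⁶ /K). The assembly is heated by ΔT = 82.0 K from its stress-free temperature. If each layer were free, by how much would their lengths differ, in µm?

Δα = |97.8 − 57.7|×10⁻⁶/K = 40.1×10⁻⁶/K.
ΔL_mismatch = Δα·L·ΔT = 40.1×10⁻⁶ × 581.0 mm × 82.0 K = 1910 µm.

1910 µm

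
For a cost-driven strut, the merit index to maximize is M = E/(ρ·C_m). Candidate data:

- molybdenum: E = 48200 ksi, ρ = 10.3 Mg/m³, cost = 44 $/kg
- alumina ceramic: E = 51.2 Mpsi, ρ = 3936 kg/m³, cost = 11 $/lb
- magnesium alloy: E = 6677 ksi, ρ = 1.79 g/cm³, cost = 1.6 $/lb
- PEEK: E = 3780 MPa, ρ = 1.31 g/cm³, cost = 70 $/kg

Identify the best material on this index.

After converting to SI:
  molybdenum: E = 332.3 GPa, ρ = 10300 kg/m³, cost = 44.00 $/kg
  alumina ceramic: E = 353.0 GPa, ρ = 3936 kg/m³, cost = 24.25 $/kg
  magnesium alloy: E = 46.04 GPa, ρ = 1790 kg/m³, cost = 3.527 $/kg
  PEEK: E = 3.780 GPa, ρ = 1310 kg/m³, cost = 70.00 $/kg
  magnesium alloy: M = 7.29 MN·m per $
  alumina ceramic: M = 3.70 MN·m per $
  molybdenum: M = 0.733 MN·m per $
  PEEK: M = 0.0412 MN·m per $
Highest index: magnesium alloy.

magnesium alloy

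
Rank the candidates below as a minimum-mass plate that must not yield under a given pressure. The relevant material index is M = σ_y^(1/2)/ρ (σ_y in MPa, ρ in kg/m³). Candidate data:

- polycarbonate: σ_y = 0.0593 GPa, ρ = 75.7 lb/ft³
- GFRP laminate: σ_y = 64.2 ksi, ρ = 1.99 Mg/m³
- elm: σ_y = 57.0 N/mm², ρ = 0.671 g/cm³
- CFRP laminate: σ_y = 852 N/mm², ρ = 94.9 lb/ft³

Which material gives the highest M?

After converting to SI:
  polycarbonate: σ_y = 59.30 MPa, ρ = 1213 kg/m³
  GFRP laminate: σ_y = 442.6 MPa, ρ = 1990 kg/m³
  elm: σ_y = 57.00 MPa, ρ = 671.0 kg/m³
  CFRP laminate: σ_y = 852.0 MPa, ρ = 1520 kg/m³
  CFRP laminate: M = 19.2×10⁻³
  elm: M = 11.3×10⁻³
  GFRP laminate: M = 10.6×10⁻³
  polycarbonate: M = 6.35×10⁻³
CFRP laminate ranks first.

CFRP laminate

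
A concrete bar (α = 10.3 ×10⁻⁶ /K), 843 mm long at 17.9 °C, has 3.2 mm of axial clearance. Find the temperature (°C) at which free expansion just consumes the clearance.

α·L₀·ΔT = 3.2 mm ⇒ ΔT = 3.2 / (10.3×10⁻⁶ × 843.0) = 368.5 K.
T = 17.9 + 368.5 = 386.4 °C.

386 °C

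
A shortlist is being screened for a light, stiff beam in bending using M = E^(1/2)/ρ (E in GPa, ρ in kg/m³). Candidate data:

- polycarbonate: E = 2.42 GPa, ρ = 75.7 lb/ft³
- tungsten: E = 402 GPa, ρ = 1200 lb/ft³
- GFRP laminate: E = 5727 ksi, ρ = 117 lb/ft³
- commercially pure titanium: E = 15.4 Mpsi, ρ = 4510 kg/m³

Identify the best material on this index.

Normalizing units and computing the index:
  polycarbonate: E = 2.420 GPa, ρ = 1213 kg/m³
  tungsten: E = 402.0 GPa, ρ = 19220 kg/m³
  GFRP laminate: E = 39.49 GPa, ρ = 1874 kg/m³
  commercially pure titanium: E = 106.2 GPa, ρ = 4510 kg/m³
  GFRP laminate: M = 3.35×10⁻³
  commercially pure titanium: M = 2.28×10⁻³
  polycarbonate: M = 1.28×10⁻³
  tungsten: M = 1.04×10⁻³
The maximum is for GFRP laminate.

GFRP laminate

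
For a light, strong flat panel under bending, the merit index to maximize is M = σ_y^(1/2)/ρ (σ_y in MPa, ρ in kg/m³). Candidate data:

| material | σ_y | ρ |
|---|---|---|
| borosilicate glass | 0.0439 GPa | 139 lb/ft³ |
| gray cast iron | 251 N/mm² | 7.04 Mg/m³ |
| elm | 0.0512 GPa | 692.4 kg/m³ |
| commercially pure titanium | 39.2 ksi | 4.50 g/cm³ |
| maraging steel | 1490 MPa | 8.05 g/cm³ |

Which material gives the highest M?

elm

In SI units:
  borosilicate glass: σ_y = 43.90 MPa, ρ = 2227 kg/m³
  gray cast iron: σ_y = 251.0 MPa, ρ = 7040 kg/m³
  elm: σ_y = 51.20 MPa, ρ = 692.4 kg/m³
  commercially pure titanium: σ_y = 270.3 MPa, ρ = 4500 kg/m³
  maraging steel: σ_y = 1490 MPa, ρ = 8050 kg/m³
  elm: M = 10.3×10⁻³
  maraging steel: M = 4.80×10⁻³
  commercially pure titanium: M = 3.65×10⁻³
  borosilicate glass: M = 2.98×10⁻³
  gray cast iron: M = 2.25×10⁻³
The maximum is for elm.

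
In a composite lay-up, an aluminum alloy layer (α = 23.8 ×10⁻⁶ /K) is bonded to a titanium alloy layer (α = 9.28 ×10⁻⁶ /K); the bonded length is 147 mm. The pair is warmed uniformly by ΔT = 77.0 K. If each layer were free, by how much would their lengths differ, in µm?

164 µm

Δα = |23.8 − 9.28|×10⁻⁶/K = 14.5×10⁻⁶/K.
ΔL_mismatch = Δα·L·ΔT = 14.5×10⁻⁶ × 147.0 mm × 77.0 K = 164 µm.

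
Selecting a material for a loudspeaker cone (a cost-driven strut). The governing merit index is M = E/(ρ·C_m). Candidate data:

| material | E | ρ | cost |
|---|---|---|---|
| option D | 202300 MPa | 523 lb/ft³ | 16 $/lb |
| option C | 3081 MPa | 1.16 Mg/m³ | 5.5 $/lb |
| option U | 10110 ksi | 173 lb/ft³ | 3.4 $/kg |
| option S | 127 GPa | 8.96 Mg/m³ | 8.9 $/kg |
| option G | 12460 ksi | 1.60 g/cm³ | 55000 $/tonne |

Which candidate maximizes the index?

option U

Normalizing units and computing the index:
  option D: E = 202.3 GPa, ρ = 8378 kg/m³, cost = 35.27 $/kg
  option C: E = 3.081 GPa, ρ = 1160 kg/m³, cost = 12.13 $/kg
  option U: E = 69.71 GPa, ρ = 2771 kg/m³, cost = 3.400 $/kg
  option S: E = 127.0 GPa, ρ = 8960 kg/m³, cost = 8.900 $/kg
  option G: E = 85.91 GPa, ρ = 1600 kg/m³, cost = 55.00 $/kg
  option U: M = 7.40 MN·m per $
  option S: M = 1.59 MN·m per $
  option G: M = 0.976 MN·m per $
  option D: M = 0.685 MN·m per $
  option C: M = 0.219 MN·m per $
Option U ranks first.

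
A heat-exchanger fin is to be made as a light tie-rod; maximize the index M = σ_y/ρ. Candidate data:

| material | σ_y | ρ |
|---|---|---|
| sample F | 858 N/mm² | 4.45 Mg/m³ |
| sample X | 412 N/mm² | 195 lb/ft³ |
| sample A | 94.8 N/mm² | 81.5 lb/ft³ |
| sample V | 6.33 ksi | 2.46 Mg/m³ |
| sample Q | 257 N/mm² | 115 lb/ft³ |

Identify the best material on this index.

Normalizing units and computing the index:
  sample F: σ_y = 858.0 MPa, ρ = 4450 kg/m³
  sample X: σ_y = 412.0 MPa, ρ = 3124 kg/m³
  sample A: σ_y = 94.80 MPa, ρ = 1306 kg/m³
  sample V: σ_y = 43.64 MPa, ρ = 2460 kg/m³
  sample Q: σ_y = 257.0 MPa, ρ = 1842 kg/m³
  sample F: M = 193 kN·m/kg
  sample Q: M = 140 kN·m/kg
  sample X: M = 132 kN·m/kg
  sample A: M = 72.6 kN·m/kg
  sample V: M = 17.7 kN·m/kg
The maximum is for sample F.

sample F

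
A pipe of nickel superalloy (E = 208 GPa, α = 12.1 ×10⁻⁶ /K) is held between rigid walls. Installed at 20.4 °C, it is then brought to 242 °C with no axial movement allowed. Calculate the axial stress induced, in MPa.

558 MPa

ΔT = 221.6 K. Constrained thermal stress σ = E·α·ΔT = 208.0×10³ MPa × 12.1×10⁻⁶ × 221.6 = 558 MPa (compressive).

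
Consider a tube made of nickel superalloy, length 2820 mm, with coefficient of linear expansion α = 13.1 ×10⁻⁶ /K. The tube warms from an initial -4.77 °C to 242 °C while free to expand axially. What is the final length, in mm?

ΔT = 242 − (-4.77) = 246.8 K.
ΔL = α·L₀·ΔT = 13.1×10⁻⁶ × 2820 mm × 246.8 K = 9.12 mm.
L = L₀ + ΔL = 2820 + 9.12 = 2829.1 mm.

2829.1 mm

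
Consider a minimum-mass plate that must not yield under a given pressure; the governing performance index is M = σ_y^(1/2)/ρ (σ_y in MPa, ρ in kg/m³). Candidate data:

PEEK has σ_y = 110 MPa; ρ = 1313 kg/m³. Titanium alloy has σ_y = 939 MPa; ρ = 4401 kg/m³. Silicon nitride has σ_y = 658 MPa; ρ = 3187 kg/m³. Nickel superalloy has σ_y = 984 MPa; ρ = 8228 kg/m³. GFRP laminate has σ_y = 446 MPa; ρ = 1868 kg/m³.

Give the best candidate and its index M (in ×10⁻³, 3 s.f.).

GFRP laminate, M = 11.3×10⁻³

Computing M directly (units already consistent):
  GFRP laminate: M = 11.3×10⁻³
  silicon nitride: M = 8.05×10⁻³
  PEEK: M = 7.99×10⁻³
  titanium alloy: M = 6.96×10⁻³
  nickel superalloy: M = 3.81×10⁻³
The maximum is for GFRP laminate.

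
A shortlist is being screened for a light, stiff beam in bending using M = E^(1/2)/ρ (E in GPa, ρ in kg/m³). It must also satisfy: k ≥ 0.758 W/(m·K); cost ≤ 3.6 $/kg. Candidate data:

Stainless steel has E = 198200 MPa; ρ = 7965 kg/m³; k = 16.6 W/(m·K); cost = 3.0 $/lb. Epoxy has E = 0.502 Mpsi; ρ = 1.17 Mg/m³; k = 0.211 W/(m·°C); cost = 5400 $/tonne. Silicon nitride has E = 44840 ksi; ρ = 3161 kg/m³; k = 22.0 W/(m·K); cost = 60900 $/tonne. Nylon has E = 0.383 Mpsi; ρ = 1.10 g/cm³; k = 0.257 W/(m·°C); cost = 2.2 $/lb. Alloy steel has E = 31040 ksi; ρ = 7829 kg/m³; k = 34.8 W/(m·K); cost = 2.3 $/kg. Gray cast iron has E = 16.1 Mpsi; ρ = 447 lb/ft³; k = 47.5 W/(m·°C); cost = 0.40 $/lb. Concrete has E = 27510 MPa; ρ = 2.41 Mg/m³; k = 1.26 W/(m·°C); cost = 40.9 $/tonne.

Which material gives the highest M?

concrete

Screen on constraints: k ≥ 0.758 W/(m·K); cost ≤ 3.6 $/kg. Survivors: alloy steel, gray cast iron, concrete.
In SI units:
  alloy steel: E = 214.0 GPa, ρ = 7829 kg/m³
  gray cast iron: E = 111.0 GPa, ρ = 7160 kg/m³
  concrete: E = 27.51 GPa, ρ = 2410 kg/m³
  concrete: M = 2.18×10⁻³
  alloy steel: M = 1.87×10⁻³
  gray cast iron: M = 1.47×10⁻³
Concrete has the largest M.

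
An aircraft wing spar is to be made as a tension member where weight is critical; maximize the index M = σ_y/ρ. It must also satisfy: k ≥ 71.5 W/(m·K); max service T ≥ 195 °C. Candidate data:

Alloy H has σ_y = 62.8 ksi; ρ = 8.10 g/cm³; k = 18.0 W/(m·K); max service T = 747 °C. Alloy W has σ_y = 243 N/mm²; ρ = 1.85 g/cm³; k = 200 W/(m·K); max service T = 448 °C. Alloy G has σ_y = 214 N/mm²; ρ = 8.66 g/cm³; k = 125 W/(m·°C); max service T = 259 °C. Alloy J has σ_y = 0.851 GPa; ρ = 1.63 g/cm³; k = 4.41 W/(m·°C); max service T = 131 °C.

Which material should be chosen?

alloy W

Screen on constraints: k ≥ 71.5 W/(m·K); max service T ≥ 195 °C. Survivors: alloy W, alloy G.
After converting to SI:
  alloy W: σ_y = 243.0 MPa, ρ = 1850 kg/m³
  alloy G: σ_y = 214.0 MPa, ρ = 8660 kg/m³
  alloy W: M = 131 kN·m/kg
  alloy G: M = 24.7 kN·m/kg
Alloy W ranks first.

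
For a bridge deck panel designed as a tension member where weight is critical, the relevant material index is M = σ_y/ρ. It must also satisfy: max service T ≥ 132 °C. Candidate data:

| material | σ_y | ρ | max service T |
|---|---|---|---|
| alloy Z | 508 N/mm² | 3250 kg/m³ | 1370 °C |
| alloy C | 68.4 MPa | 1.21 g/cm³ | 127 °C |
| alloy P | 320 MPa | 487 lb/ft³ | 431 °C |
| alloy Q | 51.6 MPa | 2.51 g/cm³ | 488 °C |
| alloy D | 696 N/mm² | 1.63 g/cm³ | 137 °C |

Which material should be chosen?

Screen on constraints: max service T ≥ 132 °C. Survivors: alloy Z, alloy P, alloy Q, alloy D.
In SI units:
  alloy Z: σ_y = 508.0 MPa, ρ = 3250 kg/m³
  alloy P: σ_y = 320.0 MPa, ρ = 7801 kg/m³
  alloy Q: σ_y = 51.60 MPa, ρ = 2510 kg/m³
  alloy D: σ_y = 696.0 MPa, ρ = 1630 kg/m³
  alloy D: M = 427 kN·m/kg
  alloy Z: M = 156 kN·m/kg
  alloy P: M = 41.0 kN·m/kg
  alloy Q: M = 20.6 kN·m/kg
Alloy D has the largest M.

alloy D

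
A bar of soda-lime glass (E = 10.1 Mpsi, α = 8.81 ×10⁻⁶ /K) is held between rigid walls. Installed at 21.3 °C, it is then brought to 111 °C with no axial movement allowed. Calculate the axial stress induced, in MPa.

E = 10.1 Mpsi = 69.64 GPa.
ΔT = 89.70 K. Constrained thermal stress σ = E·α·ΔT = 69.64×10³ MPa × 8.81×10⁻⁶ × 89.70 = 55.0 MPa (compressive).

55.0 MPa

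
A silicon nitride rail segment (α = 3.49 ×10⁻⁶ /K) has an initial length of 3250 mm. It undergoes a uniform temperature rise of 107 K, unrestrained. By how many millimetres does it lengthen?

ΔL = α·L₀·ΔT = 3.49×10⁻⁶ × 3250 mm × 107.0 K = 1.21 mm.

1.21 mm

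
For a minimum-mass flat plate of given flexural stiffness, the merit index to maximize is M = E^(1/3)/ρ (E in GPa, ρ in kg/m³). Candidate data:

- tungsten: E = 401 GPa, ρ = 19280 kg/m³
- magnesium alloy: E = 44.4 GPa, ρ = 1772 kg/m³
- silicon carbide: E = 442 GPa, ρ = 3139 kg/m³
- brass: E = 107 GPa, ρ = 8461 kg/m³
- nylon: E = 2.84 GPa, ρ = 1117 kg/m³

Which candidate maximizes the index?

Per-candidate index values:
  silicon carbide: M = 2.43×10⁻³
  magnesium alloy: M = 2.00×10⁻³
  nylon: M = 1.27×10⁻³
  brass: M = 0.561×10⁻³
  tungsten: M = 0.382×10⁻³
Silicon carbide has the largest M.

silicon carbide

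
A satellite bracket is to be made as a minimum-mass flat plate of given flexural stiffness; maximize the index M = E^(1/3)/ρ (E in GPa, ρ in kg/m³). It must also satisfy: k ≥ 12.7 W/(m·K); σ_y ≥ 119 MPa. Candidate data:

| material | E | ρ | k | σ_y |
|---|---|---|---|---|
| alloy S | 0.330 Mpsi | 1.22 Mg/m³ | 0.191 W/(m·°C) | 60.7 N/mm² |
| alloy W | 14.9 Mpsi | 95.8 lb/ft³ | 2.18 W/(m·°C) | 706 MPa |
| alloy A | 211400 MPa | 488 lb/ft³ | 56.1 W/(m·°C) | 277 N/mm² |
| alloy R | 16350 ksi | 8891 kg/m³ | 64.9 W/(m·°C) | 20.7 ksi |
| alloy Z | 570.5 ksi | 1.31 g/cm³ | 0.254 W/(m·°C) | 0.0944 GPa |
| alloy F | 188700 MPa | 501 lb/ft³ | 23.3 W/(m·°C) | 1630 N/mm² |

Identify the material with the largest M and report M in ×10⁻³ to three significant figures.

Screen on constraints: k ≥ 12.7 W/(m·K); σ_y ≥ 119 MPa. Survivors: alloy A, alloy R, alloy F.
After converting to SI:
  alloy A: E = 211.4 GPa, ρ = 7817 kg/m³
  alloy R: E = 112.7 GPa, ρ = 8891 kg/m³
  alloy F: E = 188.7 GPa, ρ = 8025 kg/m³
  alloy A: M = 0.762×10⁻³
  alloy F: M = 0.715×10⁻³
  alloy R: M = 0.543×10⁻³
Alloy A ranks first.

alloy A, M = 0.762×10⁻³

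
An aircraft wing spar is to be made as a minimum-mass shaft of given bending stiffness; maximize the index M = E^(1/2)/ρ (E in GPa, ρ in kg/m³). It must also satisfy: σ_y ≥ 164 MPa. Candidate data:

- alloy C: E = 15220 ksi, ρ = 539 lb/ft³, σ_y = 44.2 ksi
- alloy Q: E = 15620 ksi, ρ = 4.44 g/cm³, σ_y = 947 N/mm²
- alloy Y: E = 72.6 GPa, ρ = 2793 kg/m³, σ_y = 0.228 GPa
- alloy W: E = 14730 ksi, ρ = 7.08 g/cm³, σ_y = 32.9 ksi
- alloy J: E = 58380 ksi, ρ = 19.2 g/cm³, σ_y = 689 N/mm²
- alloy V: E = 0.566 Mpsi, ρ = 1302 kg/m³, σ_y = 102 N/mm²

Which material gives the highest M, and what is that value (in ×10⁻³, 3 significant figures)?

alloy Y, M = 3.05×10⁻³

Screen on constraints: σ_y ≥ 164 MPa. Survivors: alloy C, alloy Q, alloy Y, alloy W, alloy J.
Normalizing units and computing the index:
  alloy C: E = 104.9 GPa, ρ = 8634 kg/m³
  alloy Q: E = 107.7 GPa, ρ = 4440 kg/m³
  alloy Y: E = 72.60 GPa, ρ = 2793 kg/m³
  alloy W: E = 101.6 GPa, ρ = 7080 kg/m³
  alloy J: E = 402.5 GPa, ρ = 19200 kg/m³
  alloy Y: M = 3.05×10⁻³
  alloy Q: M = 2.34×10⁻³
  alloy W: M = 1.42×10⁻³
  alloy C: M = 1.19×10⁻³
  alloy J: M = 1.04×10⁻³
Alloy Y ranks first.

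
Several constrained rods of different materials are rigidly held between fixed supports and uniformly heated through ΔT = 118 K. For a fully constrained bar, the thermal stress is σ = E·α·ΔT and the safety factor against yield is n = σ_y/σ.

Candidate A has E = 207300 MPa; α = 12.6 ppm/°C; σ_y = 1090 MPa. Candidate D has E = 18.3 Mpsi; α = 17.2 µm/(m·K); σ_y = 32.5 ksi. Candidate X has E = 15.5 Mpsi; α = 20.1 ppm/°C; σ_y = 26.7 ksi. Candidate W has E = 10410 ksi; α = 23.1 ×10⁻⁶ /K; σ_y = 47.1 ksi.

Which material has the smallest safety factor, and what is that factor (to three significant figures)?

With everything in SI (GPa, ×10⁻⁶/K, MPa):
  candidate A: E = 207.3, α = 12.6, σ_y = 1090 → σ = 308 MPa, n = 3.54
  candidate D: E = 126.2, α = 17.2, σ_y = 224.1 → σ = 256 MPa, n = 0.875
  candidate X: E = 106.9, α = 20.1, σ_y = 184.1 → σ = 253 MPa, n = 0.726
  candidate W: E = 71.77, α = 23.1, σ_y = 324.7 → σ = 196 MPa, n = 1.66
Smallest n: candidate X with n = 0.726.

candidate X, n = 0.726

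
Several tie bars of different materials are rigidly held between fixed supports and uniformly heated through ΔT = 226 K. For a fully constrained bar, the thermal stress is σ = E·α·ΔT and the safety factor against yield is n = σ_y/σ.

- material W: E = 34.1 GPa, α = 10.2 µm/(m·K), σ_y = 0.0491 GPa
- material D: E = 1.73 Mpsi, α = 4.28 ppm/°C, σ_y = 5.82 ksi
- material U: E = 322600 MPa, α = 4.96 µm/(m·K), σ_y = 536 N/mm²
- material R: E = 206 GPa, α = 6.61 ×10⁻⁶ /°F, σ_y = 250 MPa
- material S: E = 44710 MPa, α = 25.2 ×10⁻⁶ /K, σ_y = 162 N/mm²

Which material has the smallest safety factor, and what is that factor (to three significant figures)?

Converting E to GPa, α to ×10⁻⁶/K, σ_y to MPa, then σ and n for each:
  material W: E = 34.10, α = 10.2, σ_y = 49.10 → σ = 78.6 MPa, n = 0.625
  material D: E = 11.93, α = 4.28, σ_y = 40.13 → σ = 11.5 MPa, n = 3.48
  material U: E = 322.6, α = 4.96, σ_y = 536.0 → σ = 362 MPa, n = 1.48
  material R: E = 206.0, α = 11.9, σ_y = 250.0 → σ = 554 MPa, n = 0.451
  material S: E = 44.71, α = 25.2, σ_y = 162.0 → σ = 255 MPa, n = 0.636
The minimum is material R at n = 0.451.

material R, n = 0.451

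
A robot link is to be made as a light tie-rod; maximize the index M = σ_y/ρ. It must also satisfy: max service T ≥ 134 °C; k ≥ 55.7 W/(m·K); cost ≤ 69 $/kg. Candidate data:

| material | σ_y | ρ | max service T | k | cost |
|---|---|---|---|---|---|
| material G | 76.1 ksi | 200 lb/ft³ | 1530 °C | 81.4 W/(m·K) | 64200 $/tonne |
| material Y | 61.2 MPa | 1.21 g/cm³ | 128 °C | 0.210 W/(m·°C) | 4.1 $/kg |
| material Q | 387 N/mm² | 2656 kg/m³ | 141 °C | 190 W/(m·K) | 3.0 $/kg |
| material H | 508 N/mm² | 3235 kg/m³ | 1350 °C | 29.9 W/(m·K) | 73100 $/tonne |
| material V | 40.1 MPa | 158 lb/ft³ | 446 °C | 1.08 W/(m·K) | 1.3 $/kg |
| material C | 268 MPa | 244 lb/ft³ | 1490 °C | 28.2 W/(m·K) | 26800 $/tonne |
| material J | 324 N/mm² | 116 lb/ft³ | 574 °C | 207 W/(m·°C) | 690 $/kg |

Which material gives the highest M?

material G

Screen on constraints: max service T ≥ 134 °C; k ≥ 55.7 W/(m·K); cost ≤ 69 $/kg. Survivors: material G, material Q.
Putting every candidate on a common basis:
  material G: σ_y = 524.7 MPa, ρ = 3204 kg/m³
  material Q: σ_y = 387.0 MPa, ρ = 2656 kg/m³
  material G: M = 164 kN·m/kg
  material Q: M = 146 kN·m/kg
Material G has the largest M.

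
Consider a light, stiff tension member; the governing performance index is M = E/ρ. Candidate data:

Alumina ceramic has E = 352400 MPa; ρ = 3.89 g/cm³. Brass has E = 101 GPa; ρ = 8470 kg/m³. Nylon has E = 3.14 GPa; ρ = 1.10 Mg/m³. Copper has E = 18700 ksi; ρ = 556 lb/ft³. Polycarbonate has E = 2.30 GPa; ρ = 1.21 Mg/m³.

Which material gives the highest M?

alumina ceramic

After converting to SI:
  alumina ceramic: E = 352.4 GPa, ρ = 3890 kg/m³
  brass: E = 101.0 GPa, ρ = 8470 kg/m³
  nylon: E = 3.140 GPa, ρ = 1100 kg/m³
  copper: E = 128.9 GPa, ρ = 8906 kg/m³
  polycarbonate: E = 2.300 GPa, ρ = 1210 kg/m³
  alumina ceramic: M = 90.6 MN·m/kg
  copper: M = 14.5 MN·m/kg
  brass: M = 11.9 MN·m/kg
  nylon: M = 2.85 MN·m/kg
  polycarbonate: M = 1.90 MN·m/kg
Highest index: alumina ceramic.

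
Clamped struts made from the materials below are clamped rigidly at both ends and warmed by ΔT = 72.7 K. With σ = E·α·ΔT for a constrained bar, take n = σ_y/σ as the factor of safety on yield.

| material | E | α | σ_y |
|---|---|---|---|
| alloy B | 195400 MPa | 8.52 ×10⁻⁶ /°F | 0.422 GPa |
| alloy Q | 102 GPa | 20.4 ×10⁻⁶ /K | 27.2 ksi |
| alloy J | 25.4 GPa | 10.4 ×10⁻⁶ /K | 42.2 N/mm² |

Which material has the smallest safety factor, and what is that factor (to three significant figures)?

alloy Q, n = 1.24

Converting E to GPa, α to ×10⁻⁶/K, σ_y to MPa, then σ and n for each:
  alloy B: E = 195.4, α = 15.3, σ_y = 422.0 → σ = 218 MPa, n = 1.94
  alloy Q: E = 102.0, α = 20.4, σ_y = 187.5 → σ = 151 MPa, n = 1.24
  alloy J: E = 25.40, α = 10.4, σ_y = 42.20 → σ = 19.2 MPa, n = 2.20
Alloy Q has the lowest safety factor, n = 1.24.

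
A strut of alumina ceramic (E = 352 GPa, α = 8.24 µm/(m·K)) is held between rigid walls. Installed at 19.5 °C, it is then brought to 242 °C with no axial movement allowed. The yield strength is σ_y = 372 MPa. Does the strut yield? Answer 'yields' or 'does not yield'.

ΔT = 222.5 K. Constrained thermal stress σ = E·α·ΔT = 352.0×10³ MPa × 8.24×10⁻⁶ × 222.5 = 645 MPa (compressive).
Compare to σ_y = 372 MPa: σ ≥ σ_y, so it yields.

yields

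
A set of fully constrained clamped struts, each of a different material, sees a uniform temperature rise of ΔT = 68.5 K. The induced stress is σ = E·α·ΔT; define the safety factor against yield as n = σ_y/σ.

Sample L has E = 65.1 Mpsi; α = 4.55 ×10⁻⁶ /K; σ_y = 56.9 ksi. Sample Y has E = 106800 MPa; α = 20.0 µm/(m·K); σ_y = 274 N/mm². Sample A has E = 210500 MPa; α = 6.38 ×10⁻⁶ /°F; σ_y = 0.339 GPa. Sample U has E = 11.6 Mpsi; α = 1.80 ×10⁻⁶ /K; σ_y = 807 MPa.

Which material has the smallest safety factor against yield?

With everything in SI (GPa, ×10⁻⁶/K, MPa):
  sample L: E = 448.8, α = 4.55, σ_y = 392.3 → σ = 140 MPa, n = 2.80
  sample Y: E = 106.8, α = 20.0, σ_y = 274.0 → σ = 146 MPa, n = 1.87
  sample A: E = 210.5, α = 11.5, σ_y = 339.0 → σ = 166 MPa, n = 2.05
  sample U: E = 79.98, α = 1.80, σ_y = 807.0 → σ = 9.86 MPa, n = 81.8
Smallest n: sample Y with n = 1.87.

sample Y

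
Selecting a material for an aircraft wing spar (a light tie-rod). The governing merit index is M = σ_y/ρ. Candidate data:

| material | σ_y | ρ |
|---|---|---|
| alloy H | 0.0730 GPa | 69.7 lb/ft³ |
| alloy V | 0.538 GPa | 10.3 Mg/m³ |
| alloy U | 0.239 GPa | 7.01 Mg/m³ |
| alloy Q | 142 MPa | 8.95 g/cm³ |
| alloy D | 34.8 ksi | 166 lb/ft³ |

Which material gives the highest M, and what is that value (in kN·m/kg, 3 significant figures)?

alloy D, M = 90.2 kN·m/kg

Putting every candidate on a common basis:
  alloy H: σ_y = 73.00 MPa, ρ = 1116 kg/m³
  alloy V: σ_y = 538.0 MPa, ρ = 10300 kg/m³
  alloy U: σ_y = 239.0 MPa, ρ = 7010 kg/m³
  alloy Q: σ_y = 142.0 MPa, ρ = 8950 kg/m³
  alloy D: σ_y = 239.9 MPa, ρ = 2659 kg/m³
  alloy D: M = 90.2 kN·m/kg
  alloy H: M = 65.4 kN·m/kg
  alloy V: M = 52.2 kN·m/kg
  alloy U: M = 34.1 kN·m/kg
  alloy Q: M = 15.9 kN·m/kg
The maximum is for alloy D.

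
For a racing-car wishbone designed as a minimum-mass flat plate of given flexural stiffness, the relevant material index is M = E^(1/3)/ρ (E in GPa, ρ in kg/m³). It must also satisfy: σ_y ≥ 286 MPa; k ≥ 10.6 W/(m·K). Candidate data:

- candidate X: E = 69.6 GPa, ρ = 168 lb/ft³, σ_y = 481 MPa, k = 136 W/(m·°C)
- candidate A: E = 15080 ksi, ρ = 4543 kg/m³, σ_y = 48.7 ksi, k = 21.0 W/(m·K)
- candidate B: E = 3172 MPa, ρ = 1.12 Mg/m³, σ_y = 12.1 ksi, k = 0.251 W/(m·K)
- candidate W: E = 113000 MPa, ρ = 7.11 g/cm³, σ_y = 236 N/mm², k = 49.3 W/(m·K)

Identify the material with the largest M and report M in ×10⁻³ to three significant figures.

candidate X, M = 1.53×10⁻³

Screen on constraints: σ_y ≥ 286 MPa; k ≥ 10.6 W/(m·K). Survivors: candidate X, candidate A.
Putting every candidate on a common basis:
  candidate X: E = 69.60 GPa, ρ = 2691 kg/m³
  candidate A: E = 104.0 GPa, ρ = 4543 kg/m³
  candidate X: M = 1.53×10⁻³
  candidate A: M = 1.04×10⁻³
The maximum is for candidate X.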